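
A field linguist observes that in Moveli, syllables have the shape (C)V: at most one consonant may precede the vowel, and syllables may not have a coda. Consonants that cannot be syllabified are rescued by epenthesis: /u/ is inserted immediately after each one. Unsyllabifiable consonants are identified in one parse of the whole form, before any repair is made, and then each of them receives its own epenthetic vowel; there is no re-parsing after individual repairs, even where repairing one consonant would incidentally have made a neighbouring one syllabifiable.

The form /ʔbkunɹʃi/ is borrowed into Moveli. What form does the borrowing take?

Under (C)V, the unsyllabifiable consonants are /ʔ/, /b/, /n/, /ɹ/ (no codas are permitted; onsets are limited to one consonant).
Inserting the epenthetic vowel yields /ʔ/ → /ʔu/, /b/ → /bu/, /n/ → /nu/, /ɹ/ → /ɹu/.

ʔubukunuɹuʃi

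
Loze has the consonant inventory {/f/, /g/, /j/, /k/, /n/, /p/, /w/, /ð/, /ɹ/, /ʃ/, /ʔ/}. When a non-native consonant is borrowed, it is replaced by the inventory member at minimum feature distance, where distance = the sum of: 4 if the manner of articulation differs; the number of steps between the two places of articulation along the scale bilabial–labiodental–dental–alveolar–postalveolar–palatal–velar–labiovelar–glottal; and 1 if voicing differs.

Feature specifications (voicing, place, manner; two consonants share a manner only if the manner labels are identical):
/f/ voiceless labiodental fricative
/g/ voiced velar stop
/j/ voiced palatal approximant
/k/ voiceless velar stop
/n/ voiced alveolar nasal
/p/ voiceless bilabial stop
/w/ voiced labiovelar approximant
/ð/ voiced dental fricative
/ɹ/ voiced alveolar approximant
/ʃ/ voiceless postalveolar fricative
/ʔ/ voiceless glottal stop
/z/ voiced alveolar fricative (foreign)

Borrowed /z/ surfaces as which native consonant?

ð

/ð/ is closest: same manner (fricative), place distance 1 (alveolar→dental), same voicing; total 1. Next closest is /ʃ/ at distance 2.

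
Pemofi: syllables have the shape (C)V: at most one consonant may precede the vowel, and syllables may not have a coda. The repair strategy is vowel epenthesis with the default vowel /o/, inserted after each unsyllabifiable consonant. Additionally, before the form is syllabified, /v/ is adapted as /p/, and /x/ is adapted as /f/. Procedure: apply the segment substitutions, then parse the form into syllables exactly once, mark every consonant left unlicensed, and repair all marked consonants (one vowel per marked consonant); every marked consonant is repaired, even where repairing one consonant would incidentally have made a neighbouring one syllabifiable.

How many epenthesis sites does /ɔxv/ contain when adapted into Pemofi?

2

After substitution the input is /ɔfp/.
The unsyllabifiable consonants are /f/, /p/; each receives one epenthetic vowel.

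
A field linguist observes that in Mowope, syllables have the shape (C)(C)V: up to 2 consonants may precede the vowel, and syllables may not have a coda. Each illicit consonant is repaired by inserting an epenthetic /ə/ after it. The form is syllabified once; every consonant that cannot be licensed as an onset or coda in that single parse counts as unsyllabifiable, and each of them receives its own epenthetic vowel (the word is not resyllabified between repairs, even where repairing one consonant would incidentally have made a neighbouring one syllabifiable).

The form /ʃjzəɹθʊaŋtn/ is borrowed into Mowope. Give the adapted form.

ʃəjzəɹθʊaŋətənə

The consonants /ʃ/, /ŋ/, /t/, /n/ cannot be parsed into a legal (C)(C)V syllable (no codas are permitted; onsets may contain at most 2 consonants).
Each unlicensed consonant becomes the onset of a new syllable: /ʃ/ → /ʃə/, /ŋ/ → /ŋə/, /t/ → /tə/, /n/ → /nə/.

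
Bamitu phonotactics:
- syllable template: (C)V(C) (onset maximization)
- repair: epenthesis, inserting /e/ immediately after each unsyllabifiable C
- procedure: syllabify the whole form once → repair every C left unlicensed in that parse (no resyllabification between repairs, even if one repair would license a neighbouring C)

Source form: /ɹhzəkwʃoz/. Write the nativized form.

ɹehezəkweʃoz

Syllabifying with onset maximization leaves /ɹ/, /h/, /w/ stranded (at most one coda consonant is licensed; onsets are limited to one consonant).
Each unlicensed consonant becomes the onset of a new syllable: /ɹ/ → /ɹe/, /h/ → /he/, /w/ → /we/.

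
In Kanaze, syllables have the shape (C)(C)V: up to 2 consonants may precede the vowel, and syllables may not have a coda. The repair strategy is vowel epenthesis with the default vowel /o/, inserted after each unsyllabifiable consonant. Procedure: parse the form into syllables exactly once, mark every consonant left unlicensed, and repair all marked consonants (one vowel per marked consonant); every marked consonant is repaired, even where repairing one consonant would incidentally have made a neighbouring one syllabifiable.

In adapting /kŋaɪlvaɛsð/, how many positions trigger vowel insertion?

The unsyllabifiable consonants are /s/, /ð/; each receives one epenthetic vowel.

2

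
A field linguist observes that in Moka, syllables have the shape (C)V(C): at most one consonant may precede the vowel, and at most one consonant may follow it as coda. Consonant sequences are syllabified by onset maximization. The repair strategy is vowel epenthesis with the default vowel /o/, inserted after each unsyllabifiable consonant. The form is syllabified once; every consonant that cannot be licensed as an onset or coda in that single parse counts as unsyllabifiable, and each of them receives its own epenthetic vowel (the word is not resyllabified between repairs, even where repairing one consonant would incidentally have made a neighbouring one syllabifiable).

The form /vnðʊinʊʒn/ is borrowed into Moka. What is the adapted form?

Syllabifying with onset maximization leaves /v/, /n/, /n/ stranded (at most one coda consonant is licensed; onsets are limited to one consonant).
Epenthesis after each stranded consonant: /v/ → /vo/, /n/ → /no/, /n/ → /no/.

vonoðʊinʊʒno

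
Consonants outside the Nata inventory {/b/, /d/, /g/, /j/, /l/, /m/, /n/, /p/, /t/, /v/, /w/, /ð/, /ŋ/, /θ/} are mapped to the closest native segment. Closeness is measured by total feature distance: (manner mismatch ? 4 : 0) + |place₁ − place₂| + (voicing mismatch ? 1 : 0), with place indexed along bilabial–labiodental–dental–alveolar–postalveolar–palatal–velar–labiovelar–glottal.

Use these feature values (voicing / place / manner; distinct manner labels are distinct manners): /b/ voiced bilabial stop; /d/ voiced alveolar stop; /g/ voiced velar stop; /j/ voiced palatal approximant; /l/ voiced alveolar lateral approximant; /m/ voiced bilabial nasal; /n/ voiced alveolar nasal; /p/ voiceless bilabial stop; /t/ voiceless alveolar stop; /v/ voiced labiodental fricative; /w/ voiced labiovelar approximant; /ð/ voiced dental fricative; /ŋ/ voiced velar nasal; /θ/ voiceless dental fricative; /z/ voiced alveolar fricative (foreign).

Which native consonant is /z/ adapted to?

/ð/ is closest: same manner (fricative), place distance 1 (alveolar→dental), same voicing; total 1. Next closest is /v/ at distance 2.

ð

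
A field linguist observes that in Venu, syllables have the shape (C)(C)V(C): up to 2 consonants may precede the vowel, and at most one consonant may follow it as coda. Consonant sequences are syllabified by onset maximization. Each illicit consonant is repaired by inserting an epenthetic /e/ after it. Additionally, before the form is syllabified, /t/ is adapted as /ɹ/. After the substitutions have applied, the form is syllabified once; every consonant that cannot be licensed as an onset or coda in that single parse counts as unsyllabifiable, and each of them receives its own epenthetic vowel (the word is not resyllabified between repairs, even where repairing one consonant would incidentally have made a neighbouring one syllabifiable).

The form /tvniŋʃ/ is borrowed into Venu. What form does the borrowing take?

Substitution: /t/ → /ɹ/, giving /ɹvniŋʃ/.
The consonants /ɹ/, /ʃ/ cannot be parsed into a legal (C)(C)V(C) syllable (at most one coda consonant is licensed; onsets may contain at most 2 consonants).
Epenthesis after each stranded consonant: /ɹ/ → /ɹe/, /ʃ/ → /ʃe/.

ɹevniŋʃe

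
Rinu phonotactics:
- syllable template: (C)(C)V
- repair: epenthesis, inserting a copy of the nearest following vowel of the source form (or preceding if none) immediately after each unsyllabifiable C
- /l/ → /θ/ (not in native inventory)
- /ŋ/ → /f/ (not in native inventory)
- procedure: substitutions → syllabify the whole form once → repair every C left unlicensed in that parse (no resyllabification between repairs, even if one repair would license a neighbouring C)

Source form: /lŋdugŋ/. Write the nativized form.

θufdugufu

Substitution: /l/ → /θ/, /ŋ/ → /f/, giving /θfdugf/.
The consonants /θ/, /g/, /f/ cannot be parsed into a legal (C)(C)V syllable (no codas are permitted; onsets may contain at most 2 consonants).
Epenthesis after each stranded consonant: /θ/ → /θu/, /g/ → /gu/, /f/ → /fu/.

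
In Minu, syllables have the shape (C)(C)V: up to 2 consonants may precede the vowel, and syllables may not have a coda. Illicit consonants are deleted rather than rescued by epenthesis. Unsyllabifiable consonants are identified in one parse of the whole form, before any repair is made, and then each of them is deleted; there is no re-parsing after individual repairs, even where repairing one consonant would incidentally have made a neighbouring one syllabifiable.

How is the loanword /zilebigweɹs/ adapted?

zilebigwe

Syllabifying with onset maximization leaves /ɹ/, /s/ stranded (no codas are permitted; onsets may contain at most 2 consonants).
Deletion applies to /ɹ/, /s/.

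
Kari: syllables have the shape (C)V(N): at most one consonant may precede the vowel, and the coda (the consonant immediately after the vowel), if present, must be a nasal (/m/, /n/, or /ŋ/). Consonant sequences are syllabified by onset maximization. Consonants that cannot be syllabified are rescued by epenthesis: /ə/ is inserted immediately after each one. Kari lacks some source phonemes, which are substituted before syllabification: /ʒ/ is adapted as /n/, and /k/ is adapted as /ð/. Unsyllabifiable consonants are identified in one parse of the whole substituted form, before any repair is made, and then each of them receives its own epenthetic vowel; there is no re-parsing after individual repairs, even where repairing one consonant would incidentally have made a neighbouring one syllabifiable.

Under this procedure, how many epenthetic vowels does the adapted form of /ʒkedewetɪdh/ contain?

After substitution the input is /nðedewetɪdh/.
The unsyllabifiable consonants are /n/, /d/, /h/; each receives one epenthetic vowel.

3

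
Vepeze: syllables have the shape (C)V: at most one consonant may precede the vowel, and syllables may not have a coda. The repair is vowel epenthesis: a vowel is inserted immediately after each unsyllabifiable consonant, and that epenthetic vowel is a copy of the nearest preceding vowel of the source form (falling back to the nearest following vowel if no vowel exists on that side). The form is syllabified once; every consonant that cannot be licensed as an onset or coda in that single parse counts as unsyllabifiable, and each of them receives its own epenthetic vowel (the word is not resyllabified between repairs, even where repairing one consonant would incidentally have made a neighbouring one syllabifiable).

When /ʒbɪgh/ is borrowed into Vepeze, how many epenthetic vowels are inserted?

3

The unsyllabifiable consonants are /ʒ/, /g/, /h/; each receives one epenthetic vowel.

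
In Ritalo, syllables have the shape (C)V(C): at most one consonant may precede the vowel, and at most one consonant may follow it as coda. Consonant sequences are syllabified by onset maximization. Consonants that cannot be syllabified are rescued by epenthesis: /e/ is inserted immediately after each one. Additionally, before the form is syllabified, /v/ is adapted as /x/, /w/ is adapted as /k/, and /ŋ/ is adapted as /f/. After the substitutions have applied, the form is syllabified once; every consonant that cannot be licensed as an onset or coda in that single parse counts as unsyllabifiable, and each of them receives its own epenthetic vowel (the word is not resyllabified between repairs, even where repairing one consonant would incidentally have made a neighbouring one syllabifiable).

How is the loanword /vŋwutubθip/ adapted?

Substitution: /v/ → /x/, /ŋ/ → /f/, /w/ → /k/, giving /xfkutubθip/.
Under (C)V(C), the unsyllabifiable consonants are /x/, /f/ (at most one coda consonant is licensed; onsets are limited to one consonant).
Inserting the epenthetic vowel yields /x/ → /xe/, /f/ → /fe/.

xefekutubθip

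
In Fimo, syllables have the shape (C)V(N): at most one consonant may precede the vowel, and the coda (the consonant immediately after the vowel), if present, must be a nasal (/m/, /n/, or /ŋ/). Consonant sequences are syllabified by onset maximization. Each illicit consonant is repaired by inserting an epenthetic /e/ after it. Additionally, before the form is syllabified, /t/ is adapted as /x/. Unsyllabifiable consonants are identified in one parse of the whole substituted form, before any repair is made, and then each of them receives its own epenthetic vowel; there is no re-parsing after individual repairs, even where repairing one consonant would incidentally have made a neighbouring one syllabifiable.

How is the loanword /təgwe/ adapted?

xəgewe

Substitution: /t/ → /x/, giving /xəgwe/.
Under (C)V(N), the unsyllabifiable consonants are /g/ (only a nasal (/m/, /n/, or /ŋ/) is licensed in coda position; onsets are limited to one consonant).
Each unlicensed consonant becomes the onset of a new syllable: /g/ → /ge/.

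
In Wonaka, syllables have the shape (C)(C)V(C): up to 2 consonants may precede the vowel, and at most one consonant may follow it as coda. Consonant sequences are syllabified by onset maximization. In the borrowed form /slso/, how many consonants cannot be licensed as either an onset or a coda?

1

Under (C)(C)V(C), the unsyllabifiable consonants are /s/ (at most one coda consonant is licensed; onsets may contain at most 2 consonants).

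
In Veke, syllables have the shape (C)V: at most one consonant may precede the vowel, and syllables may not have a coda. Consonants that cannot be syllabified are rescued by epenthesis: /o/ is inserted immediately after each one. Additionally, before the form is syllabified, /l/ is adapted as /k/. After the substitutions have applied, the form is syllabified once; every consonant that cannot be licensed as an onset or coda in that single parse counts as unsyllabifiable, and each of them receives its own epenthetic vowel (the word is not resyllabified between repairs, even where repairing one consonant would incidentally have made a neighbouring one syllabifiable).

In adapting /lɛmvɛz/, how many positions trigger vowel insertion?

After substitution the input is /kɛmvɛz/.
The unsyllabifiable consonants are /m/, /z/; each receives one epenthetic vowel.

2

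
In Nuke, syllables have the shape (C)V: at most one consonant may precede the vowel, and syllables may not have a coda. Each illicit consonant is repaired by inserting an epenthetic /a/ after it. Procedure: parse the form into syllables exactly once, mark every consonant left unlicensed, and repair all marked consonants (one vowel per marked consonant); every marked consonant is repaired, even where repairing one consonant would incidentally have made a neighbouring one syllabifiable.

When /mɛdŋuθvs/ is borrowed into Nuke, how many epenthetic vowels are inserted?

4

The unsyllabifiable consonants are /d/, /θ/, /v/, /s/; each receives one epenthetic vowel.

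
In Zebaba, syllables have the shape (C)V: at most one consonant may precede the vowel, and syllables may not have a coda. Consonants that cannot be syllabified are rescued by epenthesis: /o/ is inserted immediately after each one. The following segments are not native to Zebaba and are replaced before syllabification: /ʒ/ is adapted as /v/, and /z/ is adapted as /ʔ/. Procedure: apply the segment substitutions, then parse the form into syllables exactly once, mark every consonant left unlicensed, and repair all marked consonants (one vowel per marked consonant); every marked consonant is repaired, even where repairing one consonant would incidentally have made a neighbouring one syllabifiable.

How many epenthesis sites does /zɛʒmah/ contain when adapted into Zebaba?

2

After substitution the input is /ʔɛvmah/.
The unsyllabifiable consonants are /v/, /h/; each receives one epenthetic vowel.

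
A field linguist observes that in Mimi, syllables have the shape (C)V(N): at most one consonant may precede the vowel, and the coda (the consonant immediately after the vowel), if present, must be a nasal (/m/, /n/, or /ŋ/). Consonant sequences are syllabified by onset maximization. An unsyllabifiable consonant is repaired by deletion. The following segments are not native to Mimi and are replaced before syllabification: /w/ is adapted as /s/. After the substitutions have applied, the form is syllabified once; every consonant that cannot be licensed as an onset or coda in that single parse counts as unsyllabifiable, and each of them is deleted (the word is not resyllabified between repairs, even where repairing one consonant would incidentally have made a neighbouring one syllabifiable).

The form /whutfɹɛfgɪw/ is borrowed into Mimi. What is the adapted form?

Substitution: /w/ → /s/, giving /shutfɹɛfgɪs/.
Under (C)V(N), the unsyllabifiable consonants are /s/, /t/, /f/, /f/, /s/ (only a nasal (/m/, /n/, or /ŋ/) is licensed in coda position; onsets are limited to one consonant).
Deleting the stranded consonants removes /s/, /t/, /f/, /f/, /s/.

huɹɛgɪ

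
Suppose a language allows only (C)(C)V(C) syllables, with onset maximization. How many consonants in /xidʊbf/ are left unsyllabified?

The consonants /f/ cannot be parsed into a legal (C)(C)V(C) syllable (at most one coda consonant is licensed; onsets may contain at most 2 consonants).

1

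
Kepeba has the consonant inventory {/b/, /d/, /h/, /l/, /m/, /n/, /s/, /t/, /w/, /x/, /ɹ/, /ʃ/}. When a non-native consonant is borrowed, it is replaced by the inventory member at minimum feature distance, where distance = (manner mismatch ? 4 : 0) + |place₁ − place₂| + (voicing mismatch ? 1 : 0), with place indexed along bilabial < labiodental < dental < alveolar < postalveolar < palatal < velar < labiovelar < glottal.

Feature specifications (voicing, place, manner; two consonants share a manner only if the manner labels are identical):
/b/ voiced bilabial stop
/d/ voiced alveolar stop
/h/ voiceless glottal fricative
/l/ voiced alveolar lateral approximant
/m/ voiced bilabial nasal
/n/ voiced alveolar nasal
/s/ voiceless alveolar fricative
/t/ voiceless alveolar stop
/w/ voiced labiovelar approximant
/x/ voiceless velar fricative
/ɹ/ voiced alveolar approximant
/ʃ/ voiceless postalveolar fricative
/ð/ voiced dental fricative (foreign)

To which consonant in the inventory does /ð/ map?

s

/s/ is closest: same manner (fricative), place distance 1 (dental→alveolar), voicing differs (+1); total 2. Next closest is /ʃ/ at distance 3.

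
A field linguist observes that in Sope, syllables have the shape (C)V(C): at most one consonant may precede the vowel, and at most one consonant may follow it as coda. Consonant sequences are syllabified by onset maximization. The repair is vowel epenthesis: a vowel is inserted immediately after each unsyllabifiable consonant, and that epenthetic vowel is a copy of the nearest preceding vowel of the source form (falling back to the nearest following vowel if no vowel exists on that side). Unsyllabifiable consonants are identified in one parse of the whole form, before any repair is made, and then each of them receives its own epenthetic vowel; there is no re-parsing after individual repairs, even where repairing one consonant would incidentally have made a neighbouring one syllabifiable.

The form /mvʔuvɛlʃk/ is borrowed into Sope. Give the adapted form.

muvuʔuvɛlʃɛkɛ

Under (C)V(C), the unsyllabifiable consonants are /m/, /v/, /ʃ/, /k/ (at most one coda consonant is licensed; onsets are limited to one consonant).
Inserting the epenthetic vowel yields /m/ → /mu/, /v/ → /vu/, /ʃ/ → /ʃɛ/, /k/ → /kɛ/.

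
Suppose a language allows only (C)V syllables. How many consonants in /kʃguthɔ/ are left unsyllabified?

The consonants /k/, /ʃ/, /t/ cannot be parsed into a legal (C)V syllable (no codas are permitted; onsets are limited to one consonant).

3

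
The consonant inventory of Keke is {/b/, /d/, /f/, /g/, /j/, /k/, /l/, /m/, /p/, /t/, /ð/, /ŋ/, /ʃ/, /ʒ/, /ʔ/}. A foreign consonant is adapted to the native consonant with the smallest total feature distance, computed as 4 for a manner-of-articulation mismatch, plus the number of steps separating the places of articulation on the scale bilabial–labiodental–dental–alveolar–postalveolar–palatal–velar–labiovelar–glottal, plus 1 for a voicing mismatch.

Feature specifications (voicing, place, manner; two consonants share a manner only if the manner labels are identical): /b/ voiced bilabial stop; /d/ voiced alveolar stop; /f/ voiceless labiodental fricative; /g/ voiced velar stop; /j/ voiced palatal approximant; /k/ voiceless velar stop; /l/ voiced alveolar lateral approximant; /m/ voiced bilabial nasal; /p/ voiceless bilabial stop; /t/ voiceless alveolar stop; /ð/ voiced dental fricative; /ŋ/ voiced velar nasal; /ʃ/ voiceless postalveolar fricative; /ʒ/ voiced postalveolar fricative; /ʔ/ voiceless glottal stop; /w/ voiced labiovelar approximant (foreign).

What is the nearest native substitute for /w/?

/j/ is closest: same manner (approximant), place distance 2 (labiovelar→palatal), same voicing; total 2. Next closest is /g/ at distance 5.

j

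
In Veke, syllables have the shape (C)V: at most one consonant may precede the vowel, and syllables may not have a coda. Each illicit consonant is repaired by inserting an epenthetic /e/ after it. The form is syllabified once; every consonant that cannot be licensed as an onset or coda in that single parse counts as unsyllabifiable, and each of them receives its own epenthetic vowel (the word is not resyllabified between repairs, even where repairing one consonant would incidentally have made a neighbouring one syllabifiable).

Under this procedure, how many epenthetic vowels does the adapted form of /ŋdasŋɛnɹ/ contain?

The unsyllabifiable consonants are /ŋ/, /s/, /n/, /ɹ/; each receives one epenthetic vowel.

4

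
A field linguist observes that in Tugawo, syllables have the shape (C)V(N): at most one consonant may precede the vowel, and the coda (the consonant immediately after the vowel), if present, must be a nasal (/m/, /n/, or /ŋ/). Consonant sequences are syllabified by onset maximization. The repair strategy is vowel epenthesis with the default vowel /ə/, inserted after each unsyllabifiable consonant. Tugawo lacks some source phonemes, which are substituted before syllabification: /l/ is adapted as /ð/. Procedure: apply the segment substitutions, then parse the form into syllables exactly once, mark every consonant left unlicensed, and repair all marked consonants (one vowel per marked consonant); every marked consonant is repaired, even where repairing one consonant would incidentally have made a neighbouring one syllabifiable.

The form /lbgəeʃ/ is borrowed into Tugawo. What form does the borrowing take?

Substitution: /l/ → /ð/, giving /ðbgəeʃ/.
Syllabifying with onset maximization leaves /ð/, /b/, /ʃ/ stranded (only a nasal (/m/, /n/, or /ŋ/) is licensed in coda position; onsets are limited to one consonant).
Inserting the epenthetic vowel yields /ð/ → /ðə/, /b/ → /bə/, /ʃ/ → /ʃə/.

ðəbəgəeʃə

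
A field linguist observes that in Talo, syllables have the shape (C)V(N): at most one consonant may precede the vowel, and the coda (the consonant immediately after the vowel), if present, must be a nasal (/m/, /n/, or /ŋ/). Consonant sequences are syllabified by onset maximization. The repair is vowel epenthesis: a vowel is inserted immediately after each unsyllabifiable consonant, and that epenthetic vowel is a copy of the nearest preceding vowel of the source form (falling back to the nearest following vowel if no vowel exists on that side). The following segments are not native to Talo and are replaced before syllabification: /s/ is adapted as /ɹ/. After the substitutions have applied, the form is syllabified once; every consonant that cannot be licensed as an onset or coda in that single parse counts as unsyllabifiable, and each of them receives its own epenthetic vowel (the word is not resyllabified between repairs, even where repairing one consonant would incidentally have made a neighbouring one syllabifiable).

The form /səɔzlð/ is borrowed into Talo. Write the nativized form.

Substitution: /s/ → /ɹ/, giving /ɹəɔzlð/.
The consonants /z/, /l/, /ð/ cannot be parsed into a legal (C)V(N) syllable (only a nasal (/m/, /n/, or /ŋ/) is licensed in coda position; onsets are limited to one consonant).
Each unlicensed consonant becomes the onset of a new syllable: /z/ → /zɔ/, /l/ → /lɔ/, /ð/ → /ðɔ/.

ɹəɔzɔlɔðɔ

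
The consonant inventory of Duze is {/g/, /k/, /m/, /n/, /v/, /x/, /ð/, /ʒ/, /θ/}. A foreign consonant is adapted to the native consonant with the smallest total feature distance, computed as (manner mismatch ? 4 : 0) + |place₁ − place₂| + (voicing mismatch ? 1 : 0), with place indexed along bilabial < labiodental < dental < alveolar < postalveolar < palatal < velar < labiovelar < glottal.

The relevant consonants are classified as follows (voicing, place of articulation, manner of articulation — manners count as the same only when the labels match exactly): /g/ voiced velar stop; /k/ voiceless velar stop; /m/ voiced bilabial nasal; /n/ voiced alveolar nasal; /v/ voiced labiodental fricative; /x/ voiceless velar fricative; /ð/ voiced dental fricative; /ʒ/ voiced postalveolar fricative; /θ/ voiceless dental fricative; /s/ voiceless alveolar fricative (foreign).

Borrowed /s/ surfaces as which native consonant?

/θ/ is closest: same manner (fricative), place distance 1 (alveolar→dental), same voicing; total 1. Next closest is /ð/ at distance 2.

θ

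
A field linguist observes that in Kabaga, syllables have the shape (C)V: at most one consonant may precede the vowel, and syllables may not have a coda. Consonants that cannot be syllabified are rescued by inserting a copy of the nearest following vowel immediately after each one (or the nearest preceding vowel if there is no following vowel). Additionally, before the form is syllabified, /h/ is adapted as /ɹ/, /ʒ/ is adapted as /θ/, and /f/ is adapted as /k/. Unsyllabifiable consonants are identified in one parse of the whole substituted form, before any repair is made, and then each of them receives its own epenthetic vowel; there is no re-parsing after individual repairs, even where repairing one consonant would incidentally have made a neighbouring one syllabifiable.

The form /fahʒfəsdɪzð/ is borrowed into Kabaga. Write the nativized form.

kaɹəθəkəsɪdɪzɪðɪ

Substitution: /f/ → /k/, /h/ → /ɹ/, /ʒ/ → /θ/, giving /kaɹθkəsdɪzð/.
Syllabifying with onset maximization leaves /ɹ/, /θ/, /s/, /z/, /ð/ stranded (no codas are permitted; onsets are limited to one consonant).
Each unlicensed consonant becomes the onset of a new syllable: /ɹ/ → /ɹə/, /θ/ → /θə/, /s/ → /sɪ/, /z/ → /zɪ/, /ð/ → /ðɪ/.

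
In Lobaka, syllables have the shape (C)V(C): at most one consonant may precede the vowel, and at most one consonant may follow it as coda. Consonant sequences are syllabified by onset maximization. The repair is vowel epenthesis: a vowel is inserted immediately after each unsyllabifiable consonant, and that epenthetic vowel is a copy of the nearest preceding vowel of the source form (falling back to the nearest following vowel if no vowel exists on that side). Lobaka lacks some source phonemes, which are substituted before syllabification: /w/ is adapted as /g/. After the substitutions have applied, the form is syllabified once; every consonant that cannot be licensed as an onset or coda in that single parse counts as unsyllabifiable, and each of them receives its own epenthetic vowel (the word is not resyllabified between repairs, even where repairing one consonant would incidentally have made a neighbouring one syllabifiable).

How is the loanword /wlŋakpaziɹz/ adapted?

Substitution: /w/ → /g/, giving /glŋakpaziɹz/.
Syllabifying with onset maximization leaves /g/, /l/, /z/ stranded (at most one coda consonant is licensed; onsets are limited to one consonant).
Each unlicensed consonant becomes the onset of a new syllable: /g/ → /ga/, /l/ → /la/, /z/ → /zi/.

galaŋakpaziɹzi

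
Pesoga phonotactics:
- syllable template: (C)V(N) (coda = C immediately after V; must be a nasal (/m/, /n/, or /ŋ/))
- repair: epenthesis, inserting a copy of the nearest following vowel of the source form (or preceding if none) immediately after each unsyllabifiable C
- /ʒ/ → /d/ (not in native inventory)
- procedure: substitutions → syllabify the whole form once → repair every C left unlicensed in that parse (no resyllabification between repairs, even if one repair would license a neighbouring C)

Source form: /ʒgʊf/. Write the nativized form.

Substitution: /ʒ/ → /d/, giving /dgʊf/.
Syllabifying with onset maximization leaves /d/, /f/ stranded (only a nasal (/m/, /n/, or /ŋ/) is licensed in coda position; onsets are limited to one consonant).
Each unlicensed consonant becomes the onset of a new syllable: /d/ → /dʊ/, /f/ → /fʊ/.

dʊgʊfʊ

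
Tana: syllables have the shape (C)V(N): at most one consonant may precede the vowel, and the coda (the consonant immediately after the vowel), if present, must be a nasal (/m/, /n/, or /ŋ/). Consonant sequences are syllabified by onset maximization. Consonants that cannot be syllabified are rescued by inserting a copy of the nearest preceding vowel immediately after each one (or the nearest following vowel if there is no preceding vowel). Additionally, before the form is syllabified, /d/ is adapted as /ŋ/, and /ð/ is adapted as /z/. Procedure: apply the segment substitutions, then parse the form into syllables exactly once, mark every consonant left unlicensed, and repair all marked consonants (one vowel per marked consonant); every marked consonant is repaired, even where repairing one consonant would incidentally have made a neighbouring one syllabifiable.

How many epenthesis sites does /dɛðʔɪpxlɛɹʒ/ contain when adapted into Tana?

5

After substitution the input is /ŋɛzʔɪpxlɛɹʒ/.
The unsyllabifiable consonants are /z/, /p/, /x/, /ɹ/, /ʒ/; each receives one epenthetic vowel.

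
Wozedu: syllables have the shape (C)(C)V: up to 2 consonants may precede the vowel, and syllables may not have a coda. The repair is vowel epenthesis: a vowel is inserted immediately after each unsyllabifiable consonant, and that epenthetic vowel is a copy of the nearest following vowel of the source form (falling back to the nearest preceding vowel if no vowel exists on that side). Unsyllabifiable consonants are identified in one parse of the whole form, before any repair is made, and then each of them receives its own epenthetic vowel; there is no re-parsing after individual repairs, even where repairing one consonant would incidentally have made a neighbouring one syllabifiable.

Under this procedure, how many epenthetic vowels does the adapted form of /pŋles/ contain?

The unsyllabifiable consonants are /p/, /s/; each receives one epenthetic vowel.

2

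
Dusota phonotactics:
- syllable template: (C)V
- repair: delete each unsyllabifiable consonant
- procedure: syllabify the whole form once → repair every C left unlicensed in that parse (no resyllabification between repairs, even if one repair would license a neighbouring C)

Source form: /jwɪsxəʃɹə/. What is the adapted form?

Syllabifying with onset maximization leaves /j/, /s/, /ʃ/ stranded (no codas are permitted; onsets are limited to one consonant).
Each unlicensed consonant is deleted: /j/, /s/, /ʃ/.

wɪxəɹə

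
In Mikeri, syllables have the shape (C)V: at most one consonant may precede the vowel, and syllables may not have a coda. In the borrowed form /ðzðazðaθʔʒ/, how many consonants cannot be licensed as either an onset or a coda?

The consonants /ð/, /z/, /z/, /θ/, /ʔ/, /ʒ/ cannot be parsed into a legal (C)V syllable (no codas are permitted; onsets are limited to one consonant).

6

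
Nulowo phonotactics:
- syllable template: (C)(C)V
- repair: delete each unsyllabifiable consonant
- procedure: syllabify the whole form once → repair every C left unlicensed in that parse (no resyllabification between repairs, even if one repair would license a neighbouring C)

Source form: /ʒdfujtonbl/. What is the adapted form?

Syllabifying with onset maximization leaves /ʒ/, /n/, /b/, /l/ stranded (no codas are permitted; onsets may contain at most 2 consonants).
Deleting the stranded consonants removes /ʒ/, /n/, /b/, /l/.

dfujto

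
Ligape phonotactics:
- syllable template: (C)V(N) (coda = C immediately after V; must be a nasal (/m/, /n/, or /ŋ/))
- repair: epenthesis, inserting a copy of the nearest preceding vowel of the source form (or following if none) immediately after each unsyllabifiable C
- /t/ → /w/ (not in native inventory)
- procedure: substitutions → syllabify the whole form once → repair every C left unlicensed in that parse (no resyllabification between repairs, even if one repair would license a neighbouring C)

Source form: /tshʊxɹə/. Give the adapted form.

wʊsʊhʊxʊɹə

Substitution: /t/ → /w/, giving /wshʊxɹə/.
Under (C)V(N), the unsyllabifiable consonants are /w/, /s/, /x/ (only a nasal (/m/, /n/, or /ŋ/) is licensed in coda position; onsets are limited to one consonant).
Epenthesis after each stranded consonant: /w/ → /wʊ/, /s/ → /sʊ/, /x/ → /xʊ/.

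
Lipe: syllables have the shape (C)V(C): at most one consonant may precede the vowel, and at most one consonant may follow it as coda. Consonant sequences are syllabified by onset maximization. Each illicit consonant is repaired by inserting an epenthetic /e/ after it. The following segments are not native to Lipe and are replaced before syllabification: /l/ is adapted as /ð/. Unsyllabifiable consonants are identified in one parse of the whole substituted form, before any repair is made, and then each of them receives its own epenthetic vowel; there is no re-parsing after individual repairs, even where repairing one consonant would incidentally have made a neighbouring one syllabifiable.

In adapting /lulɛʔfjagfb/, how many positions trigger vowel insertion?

After substitution the input is /ðuðɛʔfjagfb/.
The unsyllabifiable consonants are /f/, /f/, /b/; each receives one epenthetic vowel.

3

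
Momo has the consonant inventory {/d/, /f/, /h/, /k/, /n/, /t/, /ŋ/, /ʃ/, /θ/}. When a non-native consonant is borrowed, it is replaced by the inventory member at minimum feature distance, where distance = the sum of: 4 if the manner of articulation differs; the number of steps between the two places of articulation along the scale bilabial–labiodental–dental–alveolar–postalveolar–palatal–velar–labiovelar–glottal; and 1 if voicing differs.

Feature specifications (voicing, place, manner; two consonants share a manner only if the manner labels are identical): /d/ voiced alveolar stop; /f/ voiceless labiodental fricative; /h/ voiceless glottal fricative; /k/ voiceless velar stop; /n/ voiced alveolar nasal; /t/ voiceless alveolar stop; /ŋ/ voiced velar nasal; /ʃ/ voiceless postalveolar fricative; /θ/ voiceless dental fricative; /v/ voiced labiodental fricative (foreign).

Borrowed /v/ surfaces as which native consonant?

/f/ is closest: same manner (fricative), place distance 0 (labiodental→labiodental), voicing differs (+1); total 1. Next closest is /θ/ at distance 2.

f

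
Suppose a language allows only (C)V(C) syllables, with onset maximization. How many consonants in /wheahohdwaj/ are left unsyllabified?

2

Syllabifying with onset maximization leaves /w/, /d/ stranded (at most one coda consonant is licensed; onsets are limited to one consonant).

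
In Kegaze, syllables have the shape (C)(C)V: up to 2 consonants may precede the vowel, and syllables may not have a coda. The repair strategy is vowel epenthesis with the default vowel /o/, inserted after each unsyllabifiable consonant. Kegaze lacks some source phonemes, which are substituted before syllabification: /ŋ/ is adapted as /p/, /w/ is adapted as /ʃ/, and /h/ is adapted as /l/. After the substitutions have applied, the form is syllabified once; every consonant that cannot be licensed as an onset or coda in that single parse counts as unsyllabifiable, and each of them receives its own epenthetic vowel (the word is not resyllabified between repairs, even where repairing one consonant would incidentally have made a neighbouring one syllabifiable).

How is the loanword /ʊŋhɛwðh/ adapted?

ʊplɛʃoðolo

Substitution: /ŋ/ → /p/, /h/ → /l/, /w/ → /ʃ/, giving /ʊplɛʃðl/.
Under (C)(C)V, the unsyllabifiable consonants are /ʃ/, /ð/, /l/ (no codas are permitted; onsets may contain at most 2 consonants).
Inserting the epenthetic vowel yields /ʃ/ → /ʃo/, /ð/ → /ðo/, /l/ → /lo/.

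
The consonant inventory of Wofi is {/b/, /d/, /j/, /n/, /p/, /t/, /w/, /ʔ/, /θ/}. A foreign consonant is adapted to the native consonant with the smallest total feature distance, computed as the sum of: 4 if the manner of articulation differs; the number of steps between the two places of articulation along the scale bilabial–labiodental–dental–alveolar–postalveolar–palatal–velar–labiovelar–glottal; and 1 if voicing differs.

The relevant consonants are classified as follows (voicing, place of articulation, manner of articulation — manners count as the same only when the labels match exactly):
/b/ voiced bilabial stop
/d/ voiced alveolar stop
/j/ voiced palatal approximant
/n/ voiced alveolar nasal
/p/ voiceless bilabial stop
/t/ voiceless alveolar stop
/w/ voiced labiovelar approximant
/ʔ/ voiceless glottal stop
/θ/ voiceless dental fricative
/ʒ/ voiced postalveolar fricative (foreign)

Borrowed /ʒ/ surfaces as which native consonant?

/θ/ is closest: same manner (fricative), place distance 2 (postalveolar→dental), voicing differs (+1); total 3. Next closest is /d/ at distance 5.

θ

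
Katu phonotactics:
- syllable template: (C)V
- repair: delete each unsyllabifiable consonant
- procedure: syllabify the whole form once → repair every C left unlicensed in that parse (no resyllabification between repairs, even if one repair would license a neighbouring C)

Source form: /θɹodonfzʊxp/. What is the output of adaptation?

ɹodozʊ

Under (C)V, the unsyllabifiable consonants are /θ/, /n/, /f/, /x/, /p/ (no codas are permitted; onsets are limited to one consonant).
Deletion applies to /θ/, /n/, /f/, /x/, /p/.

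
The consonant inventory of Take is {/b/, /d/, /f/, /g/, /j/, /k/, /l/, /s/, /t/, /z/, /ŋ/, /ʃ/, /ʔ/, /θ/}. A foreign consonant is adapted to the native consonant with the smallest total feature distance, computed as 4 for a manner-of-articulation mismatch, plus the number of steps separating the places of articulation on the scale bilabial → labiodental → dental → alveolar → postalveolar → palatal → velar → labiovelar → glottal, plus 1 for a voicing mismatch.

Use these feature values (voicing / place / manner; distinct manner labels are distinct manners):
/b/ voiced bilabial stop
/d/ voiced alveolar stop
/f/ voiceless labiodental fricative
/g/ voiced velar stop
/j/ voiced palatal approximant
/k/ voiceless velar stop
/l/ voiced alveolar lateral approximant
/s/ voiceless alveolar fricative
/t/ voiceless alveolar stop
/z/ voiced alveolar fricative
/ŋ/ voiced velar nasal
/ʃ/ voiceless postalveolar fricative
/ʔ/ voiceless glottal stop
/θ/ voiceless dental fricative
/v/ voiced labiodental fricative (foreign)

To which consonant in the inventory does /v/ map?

f

/f/ is closest: same manner (fricative), place distance 0 (labiodental→labiodental), voicing differs (+1); total 1. Next closest is /z/ at distance 2.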